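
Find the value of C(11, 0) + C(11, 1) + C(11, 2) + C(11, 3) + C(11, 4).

562

1 + 11 + 55 + 165 + 330 = 562.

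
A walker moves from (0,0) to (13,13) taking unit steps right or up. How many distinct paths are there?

Each path is a sequence of 26 steps with 13 rights: C(26,13) = 10400600.

10400600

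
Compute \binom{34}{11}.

286097760

C(34,11) = (34·33·32·31·30·29·28·27·26·25·24) / 11! = 11420107066368000 / 39916800 = 286097760.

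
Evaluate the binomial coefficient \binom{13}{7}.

1716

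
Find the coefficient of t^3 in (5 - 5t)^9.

The general term is C(9,j)·(5)^j·(-5t)^(9-j); the t^3 term has j = 6.
C(9,6) = 84.
Coefficient = C(9,6) · 5^6 · (-5)^3 = 84 · 15625 · (-125) = -164062500.

-164062500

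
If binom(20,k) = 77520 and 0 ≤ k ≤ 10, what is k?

C(20,k) increases on 0 ≤ k ≤ 10. C(20,6) = 38760 and C(20,7) = 77520, so k = 7.

7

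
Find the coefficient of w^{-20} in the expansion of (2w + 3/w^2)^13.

General term: C(13,j)·(2w)^j·(3/w^2)^(13-j), with w-exponent 1j − 2(13−j) = 3j − 26.
Set 3j − 26 = -20: j = 2.
C(13,2) = 78; 2^2 = 4; 3^11 = 177147.
Coefficient = 78 · 4 · 177147 = 55269864.

55269864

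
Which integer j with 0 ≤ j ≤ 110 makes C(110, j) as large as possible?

55

C(110,j) is maximized at j = 110/2 = 55.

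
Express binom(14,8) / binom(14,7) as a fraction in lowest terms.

7/8

C(n,k+1)/C(n,k) = (n−k)/(k+1) = (14−7)/(7+1) = 7/8.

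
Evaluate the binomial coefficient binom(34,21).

927983760

C(34,21) = C(34,13) by symmetry.
C(34,13) = (34·33·32·31·30·29·28·27·26·25·24·23·22) / 13! = 5778574175582208000 / 6227020800 = 927983760.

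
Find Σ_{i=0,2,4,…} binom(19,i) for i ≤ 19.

262144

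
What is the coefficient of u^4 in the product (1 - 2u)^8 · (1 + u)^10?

-30

Coefficient of u^4 = Σ_{j} C(8,j)·(-2)^j·C(10,4-j)·1^(4-j) for j from 0 to 4.
= 210 + (-1920) + 5040 + (-4480) + 1120 = -30.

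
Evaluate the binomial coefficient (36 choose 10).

254186856

C(36,10) = (36·35·34·33·32·31·30·29·28·27) / 10! = 922393263052800 / 3628800 = 254186856.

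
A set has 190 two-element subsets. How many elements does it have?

n(n−1)/2 = 190 ⇒ n(n−1) = 380. Since 20·19 = 380, n = 20.

20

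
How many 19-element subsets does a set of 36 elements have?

C(36,19) = C(36,17) by symmetry.
C(36,17) = (36·35·34·33·32·31·30·29·28·27·26·25·24·23·22·21·20) / 17! = 3058021453718104473600000 / 355687428096000 = 8597496600.

8597496600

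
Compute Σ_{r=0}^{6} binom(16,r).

1 + 16 + 120 + 560 + 1820 + 4368 + 8008 = 14893.

14893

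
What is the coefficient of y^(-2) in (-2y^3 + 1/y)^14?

General term: C(14,j)·(-2y^3)^j·(1/y)^(14-j), with y-exponent 3j − 1(14−j) = 4j − 14.
Set 4j − 14 = -2: j = 3.
C(14,3) = 364; (-2)^3 = -8; 1^11 = 1.
Coefficient = 364 · (-8) · 1 = -2912.

-2912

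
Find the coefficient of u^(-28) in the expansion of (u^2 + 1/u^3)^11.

11

General term: C(11,j)·(u^2)^j·(1/u^3)^(11-j), with u-exponent 2j − 3(11−j) = 5j − 33.
Set 5j − 33 = -28: j = 1.
C(11,1) = 11; 1^1 = 1; 1^10 = 1.
Coefficient = 11 · 1 · 1 = 11.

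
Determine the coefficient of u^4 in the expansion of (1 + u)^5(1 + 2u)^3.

225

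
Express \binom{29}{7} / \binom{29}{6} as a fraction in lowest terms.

23/7

C(n,k+1)/C(n,k) = (n−k)/(k+1) = (29−6)/(6+1) = 23/7.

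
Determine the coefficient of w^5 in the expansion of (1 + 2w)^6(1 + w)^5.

3653

Coefficient of w^5 = Σ_{j} C(6,j)·2^j·C(5,5-j)·1^(5-j) for j from 0 to 5.
= 1 + 60 + 600 + 1600 + 1200 + 192 = 3653.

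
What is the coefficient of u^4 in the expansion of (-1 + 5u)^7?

-21875

The general term is C(7,j)·(-1)^j·(5u)^(7-j); the u^4 term has j = 3.
C(7,3) = 35.
Coefficient = C(7,3) · (-1)^3 · 5^4 = 35 · (-1) · 625 = -21875.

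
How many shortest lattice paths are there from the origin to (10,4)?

Each path is a sequence of 14 steps with 10 rights: C(14,10) = 1001.

1001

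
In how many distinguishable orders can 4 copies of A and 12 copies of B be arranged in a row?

1820

Choose positions for the A's: C(16,4) = 1820.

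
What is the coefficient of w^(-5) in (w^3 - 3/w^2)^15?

177324147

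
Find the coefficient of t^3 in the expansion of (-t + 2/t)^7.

-84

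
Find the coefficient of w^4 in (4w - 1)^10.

53760

The general term is C(10,j)·(4w)^j·(-1)^(10-j); the w^4 term has j = 4.
C(10,4) = 210.
Coefficient = C(10,4) · 4^4 = 210 · 256 = 53760.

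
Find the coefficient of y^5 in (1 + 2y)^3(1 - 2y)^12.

Coefficient of y^5 = Σ_{j} C(3,j)·2^j·C(12,5-j)·(-2)^(5-j) for j from 0 to 3.
= (-25344) + 47520 + (-21120) + 2112 = 3168.

3168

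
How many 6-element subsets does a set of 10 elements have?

210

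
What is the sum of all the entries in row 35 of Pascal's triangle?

34359738368

The entries of row 35 sum to 2^35 = 34359738368.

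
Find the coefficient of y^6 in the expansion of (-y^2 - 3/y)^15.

-42220035

General term: C(15,j)·(-y^2)^j·(-3/y)^(15-j), with y-exponent 2j − 1(15−j) = 3j − 15.
Set 3j − 15 = 6: j = 7.
C(15,7) = 6435; (-1)^7 = -1; (-3)^8 = 6561.
Coefficient = 6435 · (-1) · 6561 = -42220035.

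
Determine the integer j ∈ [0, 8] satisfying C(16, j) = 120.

2

C(16,j) increases on 0 ≤ j ≤ 8. C(16,1) = 16 and C(16,2) = 120, so j = 2.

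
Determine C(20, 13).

C(20,13) = C(20,7) by symmetry.
C(20,7) = (20·19·18·17·16·15·14) / 7! = 390700800 / 5040 = 77520.

77520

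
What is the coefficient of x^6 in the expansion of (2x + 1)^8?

The general term is C(8,j)·(2x)^j·(1)^(8-j); the x^6 term has j = 6.
C(8,6) = 28.
Coefficient = C(8,6) · 2^6 = 28 · 64 = 1792.

1792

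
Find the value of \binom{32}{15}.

C(32,15) = (32·31·30·29·28·27·26·25·24·23·22·21·20·19·18) / 15! = 739781100339240960000 / 1307674368000 = 565722720.

565722720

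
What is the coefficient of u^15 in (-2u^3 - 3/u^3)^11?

-1140480

General term: C(11,j)·(-2u^3)^j·(-3/u^3)^(11-j), with u-exponent 3j − 3(11−j) = 6j − 33.
Set 6j − 33 = 15: j = 8.
C(11,8) = 165; (-2)^8 = 256; (-3)^3 = -27.
Coefficient = 165 · 256 · (-27) = -1140480.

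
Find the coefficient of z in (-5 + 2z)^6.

-37500

The general term is C(6,j)·(-5)^j·(2z)^(6-j); the z^1 term has j = 5.
C(6,5) = 6.
Coefficient = C(6,5) · (-5)^5 · 2^1 = 6 · (-3125) · 2 = -37500.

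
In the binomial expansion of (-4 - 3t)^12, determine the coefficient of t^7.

1773674496

The general term is C(12,j)·(-4)^j·(-3t)^(12-j); the t^7 term has j = 5.
C(12,5) = 792.
Coefficient = C(12,5) · (-4)^5 · (-3)^7 = 792 · (-1024) · (-2187) = 1773674496.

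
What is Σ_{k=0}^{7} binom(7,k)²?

By Vandermonde's identity, Σ C(7,k)² = C(14,7) = 3432.

3432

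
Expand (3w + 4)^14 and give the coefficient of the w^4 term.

85019590656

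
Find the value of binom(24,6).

C(24,6) = (24·23·22·21·20·19) / 6! = 96909120 / 720 = 134596.

134596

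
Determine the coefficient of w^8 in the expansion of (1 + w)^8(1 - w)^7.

Coefficient of w^8 = Σ_{j} C(8,j)·1^j·C(7,8-j)·(-1)^(8-j) for j from 1 to 8.
= (-8) + 196 + (-1176) + 2450 + (-1960) + 588 + (-56) + 1 = 35.

35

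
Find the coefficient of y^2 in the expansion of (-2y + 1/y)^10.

13440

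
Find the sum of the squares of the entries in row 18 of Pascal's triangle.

9075135300

Σ C(18,k)² is the coefficient of x^18 in (1+x)^18(1+x)^18 = (1+x)^36, i.e. C(36,18) = 9075135300.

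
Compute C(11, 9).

55

C(11,9) = C(11,2) by symmetry.
C(11,2) = (11·10) / 2! = 110 / 2 = 55.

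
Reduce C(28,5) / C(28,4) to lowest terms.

C(n,k+1)/C(n,k) = (n−k)/(k+1) = (28−4)/(4+1) = 24/5.

24/5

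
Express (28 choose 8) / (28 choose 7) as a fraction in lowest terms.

C(n,k+1)/C(n,k) = (n−k)/(k+1) = (28−7)/(7+1) = 21/8.

21/8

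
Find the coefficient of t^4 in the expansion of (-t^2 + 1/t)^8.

General term: C(8,j)·(-t^2)^j·(1/t)^(8-j), with t-exponent 2j − 1(8−j) = 3j − 8.
Set 3j − 8 = 4: j = 4.
C(8,4) = 70; (-1)^4 = 1; 1^4 = 1.
Coefficient = 70 · 1 · 1 = 70.

70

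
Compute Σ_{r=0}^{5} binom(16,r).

6885

1 + 16 + 120 + 560 + 1820 + 4368 = 6885.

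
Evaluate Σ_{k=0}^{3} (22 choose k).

1 + 22 + 231 + 1540 = 1794.

1794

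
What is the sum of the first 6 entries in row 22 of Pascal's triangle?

1 + 22 + 231 + 1540 + 7315 + 26334 = 35443.

35443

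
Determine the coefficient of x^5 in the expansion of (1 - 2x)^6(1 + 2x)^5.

-320

Coefficient of x^5 = Σ_{j} C(6,j)·(-2)^j·C(5,5-j)·2^(5-j) for j from 0 to 5.
= 32 + (-960) + 4800 + (-6400) + 2400 + (-192) = -320.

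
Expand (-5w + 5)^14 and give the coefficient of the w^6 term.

18328857421875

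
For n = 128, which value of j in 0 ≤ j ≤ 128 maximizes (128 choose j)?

C(128,j) is maximized at j = 128/2 = 64.

64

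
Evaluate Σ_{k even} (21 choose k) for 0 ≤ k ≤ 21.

1048576

Half of (1+1)^21 + (1−1)^21 gives the even-index sum: 2^20 = 1048576.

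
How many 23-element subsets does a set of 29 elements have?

475020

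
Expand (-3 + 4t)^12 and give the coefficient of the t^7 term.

The general term is C(12,j)·(-3)^j·(4t)^(12-j); the t^7 term has j = 5.
C(12,5) = 792.
Coefficient = C(12,5) · (-3)^5 · 4^7 = 792 · (-243) · 16384 = -3153199104.

-3153199104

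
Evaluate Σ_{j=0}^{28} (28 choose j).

268435456

The entries of row 28 sum to 2^28 = 268435456.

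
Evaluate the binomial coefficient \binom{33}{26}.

4272048

C(33,26) = C(33,7) by symmetry.
C(33,7) = (33·32·31·30·29·28·27) / 7! = 21531121920 / 5040 = 4272048.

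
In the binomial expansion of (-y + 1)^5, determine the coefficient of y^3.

The general term is C(5,j)·(-y)^j·(1)^(5-j); the y^3 term has j = 3.
C(5,3) = 10.
Coefficient = C(5,3) · (-1)^3 = 10 · (-1) = -10.

-10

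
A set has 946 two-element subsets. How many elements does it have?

44

n(n−1)/2 = 946 ⇒ n(n−1) = 1892. Since 44·43 = 1892, n = 44.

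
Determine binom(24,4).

10626

C(24,4) = (24·23·22·21) / 4! = 255024 / 24 = 10626.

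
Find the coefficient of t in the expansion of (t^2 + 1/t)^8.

General term: C(8,j)·(t^2)^j·(1/t)^(8-j), with t-exponent 2j − 1(8−j) = 3j − 8.
Set 3j − 8 = 1: j = 3.
C(8,3) = 56; 1^3 = 1; 1^5 = 1.
Coefficient = 56 · 1 · 1 = 56.

56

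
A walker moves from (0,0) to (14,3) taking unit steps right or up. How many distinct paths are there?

680

Each path is a sequence of 17 steps with 14 rights: C(17,14) = 680.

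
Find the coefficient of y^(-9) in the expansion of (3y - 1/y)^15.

12285

General term: C(15,j)·(3y)^j·(-1/y)^(15-j), with y-exponent 1j − 1(15−j) = 2j − 15.
Set 2j − 15 = -9: j = 3.
C(15,3) = 455; 3^3 = 27; (-1)^12 = 1.
Coefficient = 455 · 27 · 1 = 12285.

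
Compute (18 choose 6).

18564

C(18,6) = (18·17·16·15·14·13) / 6! = 13366080 / 720 = 18564.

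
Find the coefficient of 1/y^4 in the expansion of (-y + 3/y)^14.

General term: C(14,j)·(-y)^j·(3/y)^(14-j), with y-exponent 1j − 1(14−j) = 2j − 14.
Set 2j − 14 = -4: j = 5.
C(14,5) = 2002; (-1)^5 = -1; 3^9 = 19683.
Coefficient = 2002 · (-1) · 19683 = -39405366.

-39405366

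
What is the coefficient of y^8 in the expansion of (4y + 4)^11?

692060160

The general term is C(11,j)·(4y)^j·(4)^(11-j); the y^8 term has j = 8.
C(11,8) = 165.
Coefficient = C(11,8) · 4^8 · 4^3 = 165 · 65536 · 64 = 692060160.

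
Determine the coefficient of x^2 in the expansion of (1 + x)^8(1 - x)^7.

-7

Coefficient of x^2 = Σ_{j} C(8,j)·1^j·C(7,2-j)·(-1)^(2-j) for j from 0 to 2.
= 21 + (-56) + 28 = -7.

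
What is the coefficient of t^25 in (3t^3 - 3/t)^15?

General term: C(15,j)·(3t^3)^j·(-3/t)^(15-j), with t-exponent 3j − 1(15−j) = 4j − 15.
Set 4j − 15 = 25: j = 10.
C(15,10) = 3003; 3^10 = 59049; (-3)^5 = -243.
Coefficient = 3003 · 59049 · (-243) = -43089767721.

-43089767721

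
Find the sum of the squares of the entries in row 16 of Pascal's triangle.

601080390

Σ C(16,j)² is the coefficient of x^16 in (1+x)^16(1+x)^16 = (1+x)^32, i.e. C(32,16) = 601080390.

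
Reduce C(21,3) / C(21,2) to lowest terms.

C(n,k+1)/C(n,k) = (n−k)/(k+1) = (21−2)/(2+1) = 19/3.

19/3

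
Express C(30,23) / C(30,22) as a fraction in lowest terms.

C(n,k+1)/C(n,k) = (n−k)/(k+1) = (30−22)/(22+1) = 8/23.

8/23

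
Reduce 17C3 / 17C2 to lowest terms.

5

C(n,k+1)/C(n,k) = (n−k)/(k+1) = (17−2)/(2+1) = 15/3 = 5.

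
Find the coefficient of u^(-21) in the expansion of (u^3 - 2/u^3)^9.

General term: C(9,j)·(u^3)^j·(-2/u^3)^(9-j), with u-exponent 3j − 3(9−j) = 6j − 27.
Set 6j − 27 = -21: j = 1.
C(9,1) = 9; 1^1 = 1; (-2)^8 = 256.
Coefficient = 9 · 1 · 256 = 2304.

2304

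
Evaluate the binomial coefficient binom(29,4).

C(29,4) = (29·28·27·26) / 4! = 570024 / 24 = 23751.

23751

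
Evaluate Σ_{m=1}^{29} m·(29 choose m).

Differentiating (1+x)^29 and setting x=1: Σ m·C(29,m) = 29·2^28 = 7784628224.

7784628224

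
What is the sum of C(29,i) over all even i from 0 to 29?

268435456

Half of (1+1)^29 + (1−1)^29 gives the even-index sum: 2^28 = 268435456.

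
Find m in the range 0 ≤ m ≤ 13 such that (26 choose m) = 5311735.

C(26,m) increases on 0 ≤ m ≤ 13. C(26,9) = 3124550 and C(26,10) = 5311735, so m = 10.

10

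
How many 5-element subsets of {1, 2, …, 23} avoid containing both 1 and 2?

32319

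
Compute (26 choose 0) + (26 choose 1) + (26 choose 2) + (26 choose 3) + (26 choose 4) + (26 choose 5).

1 + 26 + 325 + 2600 + 14950 + 65780 = 83682.

83682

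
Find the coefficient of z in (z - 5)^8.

-625000

The general term is C(8,j)·(z)^j·(-5)^(8-j); the z^1 term has j = 1.
C(8,1) = 8.
Coefficient = C(8,1) · (-5)^7 = 8 · (-78125) = -625000.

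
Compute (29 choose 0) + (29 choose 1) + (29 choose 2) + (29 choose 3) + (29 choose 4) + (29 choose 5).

1 + 29 + 406 + 3654 + 23751 + 118755 = 146596.

146596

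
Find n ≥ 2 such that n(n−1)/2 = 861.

42

n(n−1)/2 = 861 ⇒ n(n−1) = 1722. Since 42·41 = 1722, n = 42.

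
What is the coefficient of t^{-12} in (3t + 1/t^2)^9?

324

General term: C(9,j)·(3t)^j·(1/t^2)^(9-j), with t-exponent 1j − 2(9−j) = 3j − 18.
Set 3j − 18 = -12: j = 2.
C(9,2) = 36; 3^2 = 9; 1^7 = 1.
Coefficient = 36 · 9 · 1 = 324.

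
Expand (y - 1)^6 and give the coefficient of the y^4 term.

The general term is C(6,j)·(y)^j·(-1)^(6-j); the y^4 term has j = 4.
C(6,4) = 15.
Coefficient = C(6,4) = 15.

15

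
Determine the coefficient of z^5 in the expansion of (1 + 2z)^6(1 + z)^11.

Coefficient of z^5 = Σ_{j} C(6,j)·2^j·C(11,5-j)·1^(5-j) for j from 0 to 5.
= 462 + 3960 + 9900 + 8800 + 2640 + 192 = 25954.

25954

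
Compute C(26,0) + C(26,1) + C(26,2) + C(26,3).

2952

1 + 26 + 325 + 2600 = 2952.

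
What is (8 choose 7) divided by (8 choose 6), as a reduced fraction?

C(n,k+1)/C(n,k) = (n−k)/(k+1) = (8−6)/(6+1) = 2/7.

2/7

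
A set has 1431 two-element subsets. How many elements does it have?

54

n(n−1)/2 = 1431 ⇒ n(n−1) = 2862. Since 54·53 = 2862, n = 54.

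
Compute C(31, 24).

2629575

C(31,24) = C(31,7) by symmetry.
C(31,7) = (31·30·29·28·27·26·25) / 7! = 13253058000 / 5040 = 2629575.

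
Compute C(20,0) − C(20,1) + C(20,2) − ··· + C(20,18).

The partial alternating sum Σ_{k=0}^{18} (−1)^k C(20,k) = (−1)^18 C(19,18) = 19.

19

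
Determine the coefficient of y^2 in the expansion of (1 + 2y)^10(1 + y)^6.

315

Coefficient of y^2 = Σ_{j} C(10,j)·2^j·C(6,2-j)·1^(2-j) for j from 0 to 2.
= 15 + 120 + 180 = 315.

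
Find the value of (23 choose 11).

C(23,11) = (23·22·21·20·19·18·17·16·15·14·13) / 11! = 53970627110400 / 39916800 = 1352078.

1352078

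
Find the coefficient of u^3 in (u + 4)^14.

The general term is C(14,j)·(u)^j·(4)^(14-j); the u^3 term has j = 3.
C(14,3) = 364.
Coefficient = C(14,3) · 4^11 = 364 · 4194304 = 1526726656.

1526726656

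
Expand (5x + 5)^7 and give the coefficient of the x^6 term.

546875

The general term is C(7,j)·(5x)^j·(5)^(7-j); the x^6 term has j = 6.
C(7,6) = 7.
Coefficient = C(7,6) · 5^6 · 5^1 = 7 · 15625 · 5 = 546875.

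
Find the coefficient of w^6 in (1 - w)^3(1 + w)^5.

2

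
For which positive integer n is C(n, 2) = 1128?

48

n(n−1)/2 = 1128 ⇒ n(n−1) = 2256. Since 48·47 = 2256, n = 48.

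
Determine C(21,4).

5985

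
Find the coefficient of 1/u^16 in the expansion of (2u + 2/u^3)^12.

General term: C(12,j)·(2u)^j·(2/u^3)^(12-j), with u-exponent 1j − 3(12−j) = 4j − 36.
Set 4j − 36 = -16: j = 5.
C(12,5) = 792; 2^5 = 32; 2^7 = 128.
Coefficient = 792 · 32 · 128 = 3244032.

3244032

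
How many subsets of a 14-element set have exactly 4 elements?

1001

Choose the 4 positions: C(14,4) = 1001.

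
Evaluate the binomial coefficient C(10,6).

C(10,6) = C(10,4) by symmetry.
C(10,4) = (10·9·8·7) / 4! = 5040 / 24 = 210.

210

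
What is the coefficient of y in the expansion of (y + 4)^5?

The general term is C(5,j)·(y)^j·(4)^(5-j); the y^1 term has j = 1.
C(5,1) = 5.
Coefficient = C(5,1) · 4^4 = 5 · 256 = 1280.

1280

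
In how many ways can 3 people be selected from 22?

1540

This is C(22,3) = 1540.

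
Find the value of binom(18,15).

816

C(18,15) = C(18,3) by symmetry.
C(18,3) = (18·17·16) / 3! = 4896 / 6 = 816.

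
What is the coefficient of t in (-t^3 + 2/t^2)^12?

General term: C(12,j)·(-t^3)^j·(2/t^2)^(12-j), with t-exponent 3j − 2(12−j) = 5j − 24.
Set 5j − 24 = 1: j = 5.
C(12,5) = 792; (-1)^5 = -1; 2^7 = 128.
Coefficient = 792 · (-1) · 128 = -101376.

-101376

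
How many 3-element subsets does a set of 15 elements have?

C(15,3) = (15·14·13) / 3! = 2730 / 6 = 455.

455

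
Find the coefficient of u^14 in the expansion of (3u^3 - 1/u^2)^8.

20412

General term: C(8,j)·(3u^3)^j·(-1/u^2)^(8-j), with u-exponent 3j − 2(8−j) = 5j − 16.
Set 5j − 16 = 14: j = 6.
C(8,6) = 28; 3^6 = 729; (-1)^2 = 1.
Coefficient = 28 · 729 · 1 = 20412.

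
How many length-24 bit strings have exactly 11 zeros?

2496144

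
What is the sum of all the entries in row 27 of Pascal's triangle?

134217728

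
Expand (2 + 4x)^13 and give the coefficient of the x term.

212992

The general term is C(13,j)·(2)^j·(4x)^(13-j); the x^1 term has j = 12.
C(13,12) = 13.
Coefficient = C(13,12) · 2^12 · 4^1 = 13 · 4096 · 4 = 212992.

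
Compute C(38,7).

12620256

C(38,7) = (38·37·36·35·34·33·32) / 7! = 63606090240 / 5040 = 12620256.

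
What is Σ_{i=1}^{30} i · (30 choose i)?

16106127360

Differentiating (1+x)^30 and setting x=1: Σ i·C(30,i) = 30·2^29 = 16106127360.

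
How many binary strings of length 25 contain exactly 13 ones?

Choose the 13 positions: C(25,13) = 5200300.

5200300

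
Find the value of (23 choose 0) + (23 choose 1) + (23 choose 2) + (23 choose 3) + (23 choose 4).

1 + 23 + 253 + 1771 + 8855 = 10903.

10903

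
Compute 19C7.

50388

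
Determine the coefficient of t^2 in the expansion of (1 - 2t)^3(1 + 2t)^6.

Coefficient of t^2 = Σ_{j} C(3,j)·(-2)^j·C(6,2-j)·2^(2-j) for j from 0 to 2.
= 60 + (-72) + 12 = 0.

0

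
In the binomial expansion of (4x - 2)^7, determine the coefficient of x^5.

86016

The general term is C(7,j)·(4x)^j·(-2)^(7-j); the x^5 term has j = 5.
C(7,5) = 21.
Coefficient = C(7,5) · 4^5 · (-2)^2 = 21 · 1024 · 4 = 86016.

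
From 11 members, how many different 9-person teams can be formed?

55

This is C(11,9) = 55.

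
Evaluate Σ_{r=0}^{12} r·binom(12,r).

24576

Since r·C(12,r) = 12·C(11,r−1), the sum is 12·2^11 = 12·2048 = 24576.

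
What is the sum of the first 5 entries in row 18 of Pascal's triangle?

4048

1 + 18 + 153 + 816 + 3060 = 4048.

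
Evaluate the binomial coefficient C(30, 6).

593775

C(30,6) = (30·29·28·27·26·25) / 6! = 427518000 / 720 = 593775.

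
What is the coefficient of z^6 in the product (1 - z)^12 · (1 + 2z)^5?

Coefficient of z^6 = Σ_{j} C(12,j)·(-1)^j·C(5,6-j)·2^(6-j) for j from 1 to 6.
= (-384) + 5280 + (-17600) + 19800 + (-7920) + 924 = 100.

100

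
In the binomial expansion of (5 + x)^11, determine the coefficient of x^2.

107421875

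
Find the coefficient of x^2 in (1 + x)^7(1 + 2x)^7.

203

Coefficient of x^2 = Σ_{j} C(7,j)·1^j·C(7,2-j)·2^(2-j) for j from 0 to 2.
= 84 + 98 + 21 = 203.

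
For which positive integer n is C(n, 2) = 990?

45

n(n−1)/2 = 990 ⇒ n(n−1) = 1980. Since 45·44 = 1980, n = 45.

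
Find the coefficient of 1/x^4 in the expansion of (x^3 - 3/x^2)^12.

3247695

General term: C(12,j)·(x^3)^j·(-3/x^2)^(12-j), with x-exponent 3j − 2(12−j) = 5j − 24.
Set 5j − 24 = -4: j = 4.
C(12,4) = 495; 1^4 = 1; (-3)^8 = 6561.
Coefficient = 495 · 1 · 6561 = 3247695.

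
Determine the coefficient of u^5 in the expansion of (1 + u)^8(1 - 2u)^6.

-176

Coefficient of u^5 = Σ_{j} C(8,j)·1^j·C(6,5-j)·(-2)^(5-j) for j from 0 to 5.
= (-192) + 1920 + (-4480) + 3360 + (-840) + 56 = -176.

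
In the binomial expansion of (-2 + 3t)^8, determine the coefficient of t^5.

The general term is C(8,j)·(-2)^j·(3t)^(8-j); the t^5 term has j = 3.
C(8,3) = 56.
Coefficient = C(8,3) · (-2)^3 · 3^5 = 56 · (-8) · 243 = -108864.

-108864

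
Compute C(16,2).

120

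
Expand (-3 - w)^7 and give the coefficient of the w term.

The general term is C(7,j)·(-3)^j·(-w)^(7-j); the w^1 term has j = 6.
C(7,6) = 7.
Coefficient = C(7,6) · (-3)^6 · (-1)^1 = 7 · 729 · (-1) = -5103.

-5103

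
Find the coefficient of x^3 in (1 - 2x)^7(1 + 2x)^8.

-56

Coefficient of x^3 = Σ_{j} C(7,j)·(-2)^j·C(8,3-j)·2^(3-j) for j from 0 to 3.
= 448 + (-1568) + 1344 + (-280) = -56.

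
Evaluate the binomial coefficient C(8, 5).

56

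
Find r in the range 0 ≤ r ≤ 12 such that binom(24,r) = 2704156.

12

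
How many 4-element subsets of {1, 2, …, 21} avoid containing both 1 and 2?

All 4-subsets: C(21,4) = 5985. Those containing both fixed elements: C(19,2) = 171.
5985 − 171 = 5814.

5814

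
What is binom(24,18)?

C(24,18) = C(24,6) by symmetry.
C(24,6) = (24·23·22·21·20·19) / 6! = 96909120 / 720 = 134596.

134596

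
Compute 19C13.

27132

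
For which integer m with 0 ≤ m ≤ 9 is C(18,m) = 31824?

C(18,m) increases on 0 ≤ m ≤ 9. C(18,6) = 18564 and C(18,7) = 31824, so m = 7.

7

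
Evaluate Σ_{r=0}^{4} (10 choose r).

386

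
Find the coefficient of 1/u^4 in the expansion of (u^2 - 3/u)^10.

295245

General term: C(10,j)·(u^2)^j·(-3/u)^(10-j), with u-exponent 2j − 1(10−j) = 3j − 10.
Set 3j − 10 = -4: j = 2.
C(10,2) = 45; 1^2 = 1; (-3)^8 = 6561.
Coefficient = 45 · 1 · 6561 = 295245.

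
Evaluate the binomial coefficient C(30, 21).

14307150

C(30,21) = C(30,9) by symmetry.
C(30,9) = (30·29·28·27·26·25·24·23·22) / 9! = 5191778592000 / 362880 = 14307150.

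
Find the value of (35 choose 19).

4059928950

C(35,19) = C(35,16) by symmetry.
C(35,16) = (35·34·33·32·31·30·29·28·27·26·25·24·23·22·21·20) / 16! = 84945040381058457600000 / 20922789888000 = 4059928950.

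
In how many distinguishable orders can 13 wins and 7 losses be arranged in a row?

77520

Choose positions for the wins: C(20,13) = 77520.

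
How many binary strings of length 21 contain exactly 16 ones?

20349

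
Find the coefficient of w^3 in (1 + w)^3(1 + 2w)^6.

Coefficient of w^3 = Σ_{j} C(3,j)·1^j·C(6,3-j)·2^(3-j) for j from 0 to 3.
= 160 + 180 + 36 + 1 = 377.

377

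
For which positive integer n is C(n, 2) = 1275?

51

n(n−1)/2 = 1275 ⇒ n(n−1) = 2550. Since 51·50 = 2550, n = 51.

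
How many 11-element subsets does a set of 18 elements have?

C(18,11) = C(18,7) by symmetry.
C(18,7) = (18·17·16·15·14·13·12) / 7! = 160392960 / 5040 = 31824.

31824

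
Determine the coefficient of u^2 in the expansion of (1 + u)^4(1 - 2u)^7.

Coefficient of u^2 = Σ_{j} C(4,j)·1^j·C(7,2-j)·(-2)^(2-j) for j from 0 to 2.
= 84 + (-56) + 6 = 34.

34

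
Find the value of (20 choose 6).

38760

C(20,6) = (20·19·18·17·16·15) / 6! = 27907200 / 720 = 38760.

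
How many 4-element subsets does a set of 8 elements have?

70

C(8,4) = (8·7·6·5) / 4! = 1680 / 24 = 70.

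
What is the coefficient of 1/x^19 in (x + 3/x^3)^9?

78732

General term: C(9,j)·(x)^j·(3/x^3)^(9-j), with x-exponent 1j − 3(9−j) = 4j − 27.
Set 4j − 27 = -19: j = 2.
C(9,2) = 36; 1^2 = 1; 3^7 = 2187.
Coefficient = 36 · 1 · 2187 = 78732.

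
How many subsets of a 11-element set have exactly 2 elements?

Choose the 2 positions: C(11,2) = 55.

55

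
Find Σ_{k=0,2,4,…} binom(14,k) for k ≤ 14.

8192

Half of (1+1)^14 + (1−1)^14 gives the even-index sum: 2^13 = 8192.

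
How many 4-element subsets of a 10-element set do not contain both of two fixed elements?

182

All 4-subsets: C(10,4) = 210. Those containing both fixed elements: C(8,2) = 28.
210 − 28 = 182.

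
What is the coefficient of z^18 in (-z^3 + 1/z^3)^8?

-8

General term: C(8,j)·(-z^3)^j·(1/z^3)^(8-j), with z-exponent 3j − 3(8−j) = 6j − 24.
Set 6j − 24 = 18: j = 7.
C(8,7) = 8; (-1)^7 = -1; 1^1 = 1.
Coefficient = 8 · (-1) · 1 = -8.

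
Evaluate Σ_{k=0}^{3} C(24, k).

2325

1 + 24 + 276 + 2024 = 2325.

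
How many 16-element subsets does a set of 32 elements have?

601080390

C(32,16) = (32·31·30·29·28·27·26·25·24·23·22·21·20·19·18·17) / 16! = 12576278705767096320000 / 20922789888000 = 601080390.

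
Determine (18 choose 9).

C(18,9) = (18·17·16·15·14·13·12·11·10) / 9! = 17643225600 / 362880 = 48620.

48620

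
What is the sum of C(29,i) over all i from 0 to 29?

The entries of row 29 sum to 2^29 = 536870912.

536870912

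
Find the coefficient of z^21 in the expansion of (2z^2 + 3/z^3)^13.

159744

General term: C(13,j)·(2z^2)^j·(3/z^3)^(13-j), with z-exponent 2j − 3(13−j) = 5j − 39.
Set 5j − 39 = 21: j = 12.
C(13,12) = 13; 2^12 = 4096; 3^1 = 3.
Coefficient = 13 · 4096 · 3 = 159744.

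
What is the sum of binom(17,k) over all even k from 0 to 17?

65536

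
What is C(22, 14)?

319770

C(22,14) = C(22,8) by symmetry.
C(22,8) = (22·21·20·19·18·17·16·15) / 8! = 12893126400 / 40320 = 319770.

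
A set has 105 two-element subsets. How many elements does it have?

n(n−1)/2 = 105 ⇒ n(n−1) = 210. Since 15·14 = 210, n = 15.

15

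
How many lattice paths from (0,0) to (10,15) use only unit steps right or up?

3268760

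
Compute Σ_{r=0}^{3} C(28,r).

3683

1 + 28 + 378 + 3276 = 3683.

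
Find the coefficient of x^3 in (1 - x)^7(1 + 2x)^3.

15

Coefficient of x^3 = Σ_{j} C(7,j)·(-1)^j·C(3,3-j)·2^(3-j) for j from 0 to 3.
= 8 + (-84) + 126 + (-35) = 15.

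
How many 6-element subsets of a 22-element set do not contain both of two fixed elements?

69768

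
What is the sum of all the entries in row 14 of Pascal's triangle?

16384

The entries of row 14 sum to 2^14 = 16384.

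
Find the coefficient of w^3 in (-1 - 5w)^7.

The general term is C(7,j)·(-1)^j·(-5w)^(7-j); the w^3 term has j = 4.
C(7,4) = 35.
Coefficient = C(7,4) · (-5)^3 = 35 · (-125) = -4375.

-4375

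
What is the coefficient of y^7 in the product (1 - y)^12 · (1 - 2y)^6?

Coefficient of y^7 = Σ_{j} C(12,j)·(-1)^j·C(6,7-j)·(-2)^(7-j) for j from 1 to 7.
= (-768) + (-12672) + (-52800) + (-79200) + (-47520) + (-11088) + (-792) = -204840.

-204840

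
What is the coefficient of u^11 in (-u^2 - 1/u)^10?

General term: C(10,j)·(-u^2)^j·(-1/u)^(10-j), with u-exponent 2j − 1(10−j) = 3j − 10.
Set 3j − 10 = 11: j = 7.
C(10,7) = 120; (-1)^7 = -1; (-1)^3 = -1.
Coefficient = 120 · (-1) · (-1) = 120.

120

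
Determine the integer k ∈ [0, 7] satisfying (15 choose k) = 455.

3

C(15,k) increases on 0 ≤ k ≤ 7. C(15,2) = 105 and C(15,3) = 455, so k = 3.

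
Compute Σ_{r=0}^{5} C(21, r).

27896

1 + 21 + 210 + 1330 + 5985 + 20349 = 27896.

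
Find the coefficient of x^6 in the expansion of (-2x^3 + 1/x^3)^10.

13440

General term: C(10,j)·(-2x^3)^j·(1/x^3)^(10-j), with x-exponent 3j − 3(10−j) = 6j − 30.
Set 6j − 30 = 6: j = 6.
C(10,6) = 210; (-2)^6 = 64; 1^4 = 1.
Coefficient = 210 · 64 · 1 = 13440.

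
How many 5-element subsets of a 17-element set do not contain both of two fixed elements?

5733

All 5-subsets: C(17,5) = 6188. Those containing both fixed elements: C(15,3) = 455.
6188 − 455 = 5733.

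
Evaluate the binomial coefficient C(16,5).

4368

C(16,5) = (16·15·14·13·12) / 5! = 524160 / 120 = 4368.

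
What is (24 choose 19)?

C(24,19) = C(24,5) by symmetry.
C(24,5) = (24·23·22·21·20) / 5! = 5100480 / 120 = 42504.

42504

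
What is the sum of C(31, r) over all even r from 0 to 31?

1073741824

Even-r terms of row 31 sum to 2^30 = 1073741824.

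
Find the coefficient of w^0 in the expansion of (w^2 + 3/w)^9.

61236

General term: C(9,j)·(w^2)^j·(3/w)^(9-j), with w-exponent 2j − 1(9−j) = 3j − 9.
Set 3j − 9 = 0: j = 3.
C(9,3) = 84; 1^3 = 1; 3^6 = 729.
Coefficient = 84 · 1 · 729 = 61236.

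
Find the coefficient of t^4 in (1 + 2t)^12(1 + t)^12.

Coefficient of t^4 = Σ_{j} C(12,j)·2^j·C(12,4-j)·1^(4-j) for j from 0 to 4.
= 495 + 5280 + 17424 + 21120 + 7920 = 52239.

52239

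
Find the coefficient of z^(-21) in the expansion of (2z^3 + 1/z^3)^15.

General term: C(15,j)·(2z^3)^j·(1/z^3)^(15-j), with z-exponent 3j − 3(15−j) = 6j − 45.
Set 6j − 45 = -21: j = 4.
C(15,4) = 1365; 2^4 = 16; 1^11 = 1.
Coefficient = 1365 · 16 · 1 = 21840.

21840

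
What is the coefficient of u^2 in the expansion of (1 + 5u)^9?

The general term is C(9,j)·(1)^j·(5u)^(9-j); the u^2 term has j = 7.
C(9,7) = 36.
Coefficient = C(9,7) · 5^2 = 36 · 25 = 900.

900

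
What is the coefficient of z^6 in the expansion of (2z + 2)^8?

The general term is C(8,j)·(2z)^j·(2)^(8-j); the z^6 term has j = 6.
C(8,6) = 28.
Coefficient = C(8,6) · 2^6 · 2^2 = 28 · 64 · 4 = 7168.

7168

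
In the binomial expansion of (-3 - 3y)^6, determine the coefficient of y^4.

The general term is C(6,j)·(-3)^j·(-3y)^(6-j); the y^4 term has j = 2.
C(6,2) = 15.
Coefficient = C(6,2) · (-3)^2 · (-3)^4 = 15 · 9 · 81 = 10935.

10935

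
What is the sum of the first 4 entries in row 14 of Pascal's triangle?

470

1 + 14 + 91 + 364 = 470.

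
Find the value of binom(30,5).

142506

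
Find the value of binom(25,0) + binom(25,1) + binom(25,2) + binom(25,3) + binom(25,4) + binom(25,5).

1 + 25 + 300 + 2300 + 12650 + 53130 = 68406.

68406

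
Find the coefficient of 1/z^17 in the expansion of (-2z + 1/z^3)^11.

5280

General term: C(11,j)·(-2z)^j·(1/z^3)^(11-j), with z-exponent 1j − 3(11−j) = 4j − 33.
Set 4j − 33 = -17: j = 4.
C(11,4) = 330; (-2)^4 = 16; 1^7 = 1.
Coefficient = 330 · 16 · 1 = 5280.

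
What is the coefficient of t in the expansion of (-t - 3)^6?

1458

The general term is C(6,j)·(-t)^j·(-3)^(6-j); the t^1 term has j = 1.
C(6,1) = 6.
Coefficient = C(6,1) · (-1)^1 · (-3)^5 = 6 · (-1) · (-243) = 1458.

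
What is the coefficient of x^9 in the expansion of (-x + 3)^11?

The general term is C(11,j)·(-x)^j·(3)^(11-j); the x^9 term has j = 9.
C(11,9) = 55.
Coefficient = C(11,9) · (-1)^9 · 3^2 = 55 · (-1) · 9 = -495.

-495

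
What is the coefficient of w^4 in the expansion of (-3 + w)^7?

The general term is C(7,j)·(-3)^j·(w)^(7-j); the w^4 term has j = 3.
C(7,3) = 35.
Coefficient = C(7,3) · (-3)^3 = 35 · (-27) = -945.

-945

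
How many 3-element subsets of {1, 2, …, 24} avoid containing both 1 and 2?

All 3-subsets: C(24,3) = 2024. Those containing both fixed elements: C(22,1) = 22.
2024 − 22 = 2002.

2002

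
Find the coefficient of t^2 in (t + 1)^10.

45

The general term is C(10,j)·(t)^j·(1)^(10-j); the t^2 term has j = 2.
C(10,2) = 45.
Coefficient = C(10,2) = 45.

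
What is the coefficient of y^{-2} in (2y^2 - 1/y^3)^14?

General term: C(14,j)·(2y^2)^j·(-1/y^3)^(14-j), with y-exponent 2j − 3(14−j) = 5j − 42.
Set 5j − 42 = -2: j = 8.
C(14,8) = 3003; 2^8 = 256; (-1)^6 = 1.
Coefficient = 3003 · 256 · 1 = 768768.

768768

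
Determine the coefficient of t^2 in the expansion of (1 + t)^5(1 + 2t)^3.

52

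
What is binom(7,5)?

21

C(7,5) = C(7,2) by symmetry.
C(7,2) = (7·6) / 2! = 42 / 2 = 21.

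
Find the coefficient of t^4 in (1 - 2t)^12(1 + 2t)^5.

-960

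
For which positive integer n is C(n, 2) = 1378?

n(n−1)/2 = 1378 ⇒ n(n−1) = 2756. Since 53·52 = 2756, n = 53.

53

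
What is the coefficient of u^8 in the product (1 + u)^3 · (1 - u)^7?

Coefficient of u^8 = Σ_{j} C(3,j)·1^j·C(7,8-j)·(-1)^(8-j) for j from 1 to 3.
= (-3) + 21 + (-21) = -3.

-3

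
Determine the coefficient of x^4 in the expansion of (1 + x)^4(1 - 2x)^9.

Coefficient of x^4 = Σ_{j} C(4,j)·1^j·C(9,4-j)·(-2)^(4-j) for j from 0 to 4.
= 2016 + (-2688) + 864 + (-72) + 1 = 121.

121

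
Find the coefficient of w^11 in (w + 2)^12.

24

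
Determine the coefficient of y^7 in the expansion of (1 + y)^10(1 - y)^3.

36

Coefficient of y^7 = Σ_{j} C(10,j)·1^j·C(3,7-j)·(-1)^(7-j) for j from 4 to 7.
= (-210) + 756 + (-630) + 120 = 36.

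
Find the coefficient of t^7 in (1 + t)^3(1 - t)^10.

Coefficient of t^7 = Σ_{j} C(3,j)·1^j·C(10,7-j)·(-1)^(7-j) for j from 0 to 3.
= (-120) + 630 + (-756) + 210 = -36.

-36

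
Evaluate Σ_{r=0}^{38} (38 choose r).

The entries of row 38 sum to 2^38 = 274877906944.

274877906944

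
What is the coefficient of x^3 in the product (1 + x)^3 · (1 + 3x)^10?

4546

Coefficient of x^3 = Σ_{j} C(3,j)·1^j·C(10,3-j)·3^(3-j) for j from 0 to 3.
= 3240 + 1215 + 90 + 1 = 4546.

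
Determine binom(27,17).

C(27,17) = C(27,10) by symmetry.
C(27,10) = (27·26·25·24·23·22·21·20·19·18) / 10! = 30613591008000 / 3628800 = 8436285.

8436285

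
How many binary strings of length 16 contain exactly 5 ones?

4368

Choose the 5 positions: C(16,5) = 4368.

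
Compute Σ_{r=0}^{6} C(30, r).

768212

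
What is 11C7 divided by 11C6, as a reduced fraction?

C(n,k+1)/C(n,k) = (n−k)/(k+1) = (11−6)/(6+1) = 5/7.

5/7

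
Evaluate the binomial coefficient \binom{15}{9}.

5005

C(15,9) = C(15,6) by symmetry.
C(15,6) = (15·14·13·12·11·10) / 6! = 3603600 / 720 = 5005.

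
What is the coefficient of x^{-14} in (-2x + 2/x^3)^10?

215040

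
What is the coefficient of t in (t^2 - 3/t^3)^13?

-312741

General term: C(13,j)·(t^2)^j·(-3/t^3)^(13-j), with t-exponent 2j − 3(13−j) = 5j − 39.
Set 5j − 39 = 1: j = 8.
C(13,8) = 1287; 1^8 = 1; (-3)^5 = -243.
Coefficient = 1287 · 1 · (-243) = -312741.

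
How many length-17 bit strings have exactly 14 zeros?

680

Choose the 14 positions: C(17,14) = 680.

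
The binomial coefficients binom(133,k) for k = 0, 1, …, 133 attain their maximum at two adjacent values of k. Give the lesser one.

For odd n = 133, C(133,k) peaks at k = (n−1)/2 and (n+1)/2; the lesser is 66.

66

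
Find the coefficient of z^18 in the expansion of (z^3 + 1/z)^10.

120

General term: C(10,j)·(z^3)^j·(1/z)^(10-j), with z-exponent 3j − 1(10−j) = 4j − 10.
Set 4j − 10 = 18: j = 7.
C(10,7) = 120; 1^7 = 1; 1^3 = 1.
Coefficient = 120 · 1 · 1 = 120.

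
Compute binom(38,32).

2760681

C(38,32) = C(38,6) by symmetry.
C(38,6) = (38·37·36·35·34·33) / 6! = 1987690320 / 720 = 2760681.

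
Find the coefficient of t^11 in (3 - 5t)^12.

The general term is C(12,j)·(3)^j·(-5t)^(12-j); the t^11 term has j = 1.
C(12,1) = 12.
Coefficient = C(12,1) · 3^1 · (-5)^11 = 12 · 3 · (-48828125) = -1757812500.

-1757812500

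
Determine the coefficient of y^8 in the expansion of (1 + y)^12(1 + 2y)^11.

9633327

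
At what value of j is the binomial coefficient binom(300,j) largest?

C(300,j) is maximized at j = 300/2 = 150.

150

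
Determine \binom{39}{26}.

C(39,26) = C(39,13) by symmetry.
C(39,13) = (39·38·37·36·35·34·33·32·31·30·29·28·27) / 13! = 50578512186237235200 / 6227020800 = 8122425444.

8122425444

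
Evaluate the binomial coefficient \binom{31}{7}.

2629575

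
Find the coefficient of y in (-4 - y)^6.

The general term is C(6,j)·(-4)^j·(-y)^(6-j); the y^1 term has j = 5.
C(6,5) = 6.
Coefficient = C(6,5) · (-4)^5 · (-1)^1 = 6 · (-1024) · (-1) = 6144.

6144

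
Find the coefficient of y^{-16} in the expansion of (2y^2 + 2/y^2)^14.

5963776

General term: C(14,j)·(2y^2)^j·(2/y^2)^(14-j), with y-exponent 2j − 2(14−j) = 4j − 28.
Set 4j − 28 = -16: j = 3.
C(14,3) = 364; 2^3 = 8; 2^11 = 2048.
Coefficient = 364 · 8 · 2048 = 5963776.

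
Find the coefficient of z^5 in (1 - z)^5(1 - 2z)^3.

Coefficient of z^5 = Σ_{j} C(5,j)·(-1)^j·C(3,5-j)·(-2)^(5-j) for j from 2 to 5.
= (-80) + (-120) + (-30) + (-1) = -231.

-231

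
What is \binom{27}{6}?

C(27,6) = (27·26·25·24·23·22) / 6! = 213127200 / 720 = 296010.

296010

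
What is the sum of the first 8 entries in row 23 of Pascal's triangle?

1 + 23 + 253 + 1771 + 8855 + 33649 + 100947 + 245157 = 390656.

390656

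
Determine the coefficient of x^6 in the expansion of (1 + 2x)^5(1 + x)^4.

968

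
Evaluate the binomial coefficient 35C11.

C(35,11) = (35·34·33·32·31·30·29·28·27·26·25) / 11! = 16654322805120000 / 39916800 = 417225900.

417225900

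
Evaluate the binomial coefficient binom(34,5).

278256

C(34,5) = (34·33·32·31·30) / 5! = 33390720 / 120 = 278256.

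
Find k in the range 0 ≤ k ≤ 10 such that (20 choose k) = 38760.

6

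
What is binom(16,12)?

1820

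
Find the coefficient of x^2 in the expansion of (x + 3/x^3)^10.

405

General term: C(10,j)·(x)^j·(3/x^3)^(10-j), with x-exponent 1j − 3(10−j) = 4j − 30.
Set 4j − 30 = 2: j = 8.
C(10,8) = 45; 1^8 = 1; 3^2 = 9.
Coefficient = 45 · 1 · 9 = 405.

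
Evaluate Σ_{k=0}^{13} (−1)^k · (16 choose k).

-105

The partial alternating sum Σ_{k=0}^{13} (−1)^k C(16,k) = (−1)^13 C(15,13) = -105.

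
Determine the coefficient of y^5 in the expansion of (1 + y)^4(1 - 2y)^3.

Coefficient of y^5 = Σ_{j} C(4,j)·1^j·C(3,5-j)·(-2)^(5-j) for j from 2 to 4.
= (-48) + 48 + (-6) = -6.

-6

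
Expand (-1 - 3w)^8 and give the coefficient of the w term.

24

The general term is C(8,j)·(-1)^j·(-3w)^(8-j); the w^1 term has j = 7.
C(8,7) = 8.
Coefficient = C(8,7) · (-1)^7 · (-3)^1 = 8 · (-1) · (-3) = 24.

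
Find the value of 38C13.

C(38,13) = (38·37·36·35·34·33·32·31·30·29·28·27·26) / 13! = 33719008124158156800 / 6227020800 = 5414950296.

5414950296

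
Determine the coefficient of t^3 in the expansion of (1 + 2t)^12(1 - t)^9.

Coefficient of t^3 = Σ_{j} C(12,j)·2^j·C(9,3-j)·(-1)^(3-j) for j from 0 to 3.
= (-84) + 864 + (-2376) + 1760 = 164.

164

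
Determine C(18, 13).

8568

C(18,13) = C(18,5) by symmetry.
C(18,5) = (18·17·16·15·14) / 5! = 1028160 / 120 = 8568.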